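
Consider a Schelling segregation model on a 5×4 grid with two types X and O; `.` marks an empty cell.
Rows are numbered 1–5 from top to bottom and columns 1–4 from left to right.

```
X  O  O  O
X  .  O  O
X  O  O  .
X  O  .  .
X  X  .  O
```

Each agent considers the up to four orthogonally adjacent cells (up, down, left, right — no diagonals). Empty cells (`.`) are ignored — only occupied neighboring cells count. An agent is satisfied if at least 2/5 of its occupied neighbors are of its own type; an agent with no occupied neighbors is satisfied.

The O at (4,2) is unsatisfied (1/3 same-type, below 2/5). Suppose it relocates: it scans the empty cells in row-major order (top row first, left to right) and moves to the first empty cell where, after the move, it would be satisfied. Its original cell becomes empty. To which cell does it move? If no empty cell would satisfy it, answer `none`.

Vacating (4,2). Empty cells in order:
  (2,2): 3/4 same-type → satisfied — stop here.

(2,2)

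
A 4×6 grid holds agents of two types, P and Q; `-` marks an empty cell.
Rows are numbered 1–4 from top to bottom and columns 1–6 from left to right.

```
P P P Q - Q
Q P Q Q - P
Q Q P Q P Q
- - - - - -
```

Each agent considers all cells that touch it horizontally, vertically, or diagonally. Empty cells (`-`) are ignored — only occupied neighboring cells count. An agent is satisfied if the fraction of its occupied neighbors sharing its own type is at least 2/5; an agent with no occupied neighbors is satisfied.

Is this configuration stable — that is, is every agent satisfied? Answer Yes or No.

Row 1: (1,1)P 2/3 ✓ · (1,2)P 3/5 ✓ · (1,3)P 2/5 ✓ · (1,4)Q 2/3 ✓ · (1,6)Q 0/1 ✗
Row 2: (2,1)Q 2/5 ✓ · (2,2)P 4/8 ✓ · (2,3)Q 4/8 ✓ · (2,4)Q 3/6 ✓ · (2,6)P 1/3 ✗
Row 3: (3,1)Q 2/3 ✓ · (3,2)Q 3/5 ✓ · (3,3)P 1/5 ✗ · (3,4)Q 2/4 ✓ · (3,5)P 1/4 ✗ · (3,6)Q 0/2 ✗
For instance (1,6) has only 0/1 same-type neighbors, below 2/5.

No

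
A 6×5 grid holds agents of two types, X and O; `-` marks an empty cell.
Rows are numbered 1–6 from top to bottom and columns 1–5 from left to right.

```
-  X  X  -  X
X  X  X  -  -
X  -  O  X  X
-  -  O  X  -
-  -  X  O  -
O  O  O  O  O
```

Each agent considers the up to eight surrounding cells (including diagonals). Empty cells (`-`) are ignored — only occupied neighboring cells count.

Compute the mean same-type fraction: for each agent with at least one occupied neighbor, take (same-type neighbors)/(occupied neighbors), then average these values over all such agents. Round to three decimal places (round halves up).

(1,2)X 4/4
(1,3)X 3/3
(1,5)X — no occupied neighbors
(2,1)X 3/3
(2,2)X 5/6
(2,3)X 4/5
(3,1)X 2/2
(3,3)O 1/5
(3,4)X 3/5
(3,5)X 2/2
(4,3)O 2/5
(4,4)X 3/6
(5,3)X 1/6
(5,4)O 4/6
(6,1)O 1/1
(6,2)O 2/3
(6,3)O 3/4
(6,4)O 3/4
(6,5)O 2/2
Sum over 18 agents: 4/4 + 3/3 + 3/3 + 5/6 + 4/5 + 2/2 + 1/5 + 3/5 + 2/2 + 2/5 + 3/6 + 1/6 + 4/6 + 1/1 + 2/3 + 3/4 + 3/4 + 2/2 = 40/3; mean = 40/3 ÷ 18 = 20/27 = 0.740740… → 0.741.

0.741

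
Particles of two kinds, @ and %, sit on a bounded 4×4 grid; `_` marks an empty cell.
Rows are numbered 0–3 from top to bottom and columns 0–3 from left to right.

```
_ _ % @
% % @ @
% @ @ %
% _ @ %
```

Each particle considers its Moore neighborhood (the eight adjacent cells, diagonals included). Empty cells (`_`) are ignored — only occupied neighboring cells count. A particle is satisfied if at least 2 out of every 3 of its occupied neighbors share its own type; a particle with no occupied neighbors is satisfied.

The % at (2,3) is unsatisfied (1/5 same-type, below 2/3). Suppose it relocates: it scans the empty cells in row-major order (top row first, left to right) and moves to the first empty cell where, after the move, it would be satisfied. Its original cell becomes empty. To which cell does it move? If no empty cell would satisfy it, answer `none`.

Vacating (2,3). Empty cells in order:
  (0,0): 2/2 same-type → satisfied — stop here.

(0,0)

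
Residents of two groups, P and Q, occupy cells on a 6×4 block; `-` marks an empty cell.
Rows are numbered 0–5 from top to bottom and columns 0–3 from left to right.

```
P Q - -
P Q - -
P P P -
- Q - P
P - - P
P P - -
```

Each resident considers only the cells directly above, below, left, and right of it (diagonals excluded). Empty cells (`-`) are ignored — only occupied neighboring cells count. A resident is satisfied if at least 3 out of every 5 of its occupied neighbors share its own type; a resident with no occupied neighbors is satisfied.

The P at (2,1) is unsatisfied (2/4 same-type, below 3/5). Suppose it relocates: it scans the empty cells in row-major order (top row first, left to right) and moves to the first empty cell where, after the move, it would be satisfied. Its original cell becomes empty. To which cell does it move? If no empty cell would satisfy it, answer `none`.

(0,3)

Vacating (2,1). Empty cells in order:
  (0,2): 0/1 same-type → still unsatisfied.
  (0,3): 0/0 same-type → satisfied — stop here.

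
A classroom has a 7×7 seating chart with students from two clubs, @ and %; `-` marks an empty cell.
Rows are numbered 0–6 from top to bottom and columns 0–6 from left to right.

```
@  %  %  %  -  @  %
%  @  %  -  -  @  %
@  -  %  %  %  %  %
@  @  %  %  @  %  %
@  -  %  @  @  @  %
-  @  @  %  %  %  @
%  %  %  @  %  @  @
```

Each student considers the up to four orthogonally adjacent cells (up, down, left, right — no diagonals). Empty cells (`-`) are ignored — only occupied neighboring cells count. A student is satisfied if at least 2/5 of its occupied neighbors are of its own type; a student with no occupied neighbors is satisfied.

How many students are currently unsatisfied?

18

(0,0)@ 0/2 unhappy
(0,1)% 1/3 unhappy
(0,2)% 3/3 ok
(0,3)% 1/1 ok
(0,5)@ 1/2 ok
(0,6)% 1/2 ok
(1,0)% 0/3 unhappy
(1,1)@ 0/3 unhappy
(1,2)% 2/3 ok
(1,5)@ 1/3 unhappy
(1,6)% 2/3 ok
(2,0)@ 1/2 ok
(2,2)% 3/3 ok
(2,3)% 3/3 ok
(2,4)% 2/3 ok
(2,5)% 3/4 ok
(2,6)% 3/3 ok
(3,0)@ 3/3 ok
(3,1)@ 1/2 ok
(3,2)% 3/4 ok
(3,3)% 2/4 ok
(3,4)@ 1/4 unhappy
(3,5)% 2/4 ok
(3,6)% 3/3 ok
(4,0)@ 1/1 ok
(4,2)% 1/3 unhappy
(4,3)@ 1/4 unhappy
(4,4)@ 3/4 ok
(4,5)@ 1/4 unhappy
(4,6)% 1/3 unhappy
(5,1)@ 1/2 ok
(5,2)@ 1/4 unhappy
(5,3)% 1/4 unhappy
(5,4)% 3/4 ok
(5,5)% 1/4 unhappy
(5,6)@ 1/3 unhappy
(6,0)% 1/1 ok
(6,1)% 2/3 ok
(6,2)% 1/3 unhappy
(6,3)@ 0/3 unhappy
(6,4)% 1/3 unhappy
(6,5)@ 1/3 unhappy
(6,6)@ 2/2 ok
Unsatisfied: (0,0), (0,1), (1,0), (1,1), (1,5), (3,4), (4,2), (4,3), (4,5), (4,6), (5,2), (5,3), (5,5), (5,6), (6,2), (6,3), (6,4), (6,5) — 18 in total.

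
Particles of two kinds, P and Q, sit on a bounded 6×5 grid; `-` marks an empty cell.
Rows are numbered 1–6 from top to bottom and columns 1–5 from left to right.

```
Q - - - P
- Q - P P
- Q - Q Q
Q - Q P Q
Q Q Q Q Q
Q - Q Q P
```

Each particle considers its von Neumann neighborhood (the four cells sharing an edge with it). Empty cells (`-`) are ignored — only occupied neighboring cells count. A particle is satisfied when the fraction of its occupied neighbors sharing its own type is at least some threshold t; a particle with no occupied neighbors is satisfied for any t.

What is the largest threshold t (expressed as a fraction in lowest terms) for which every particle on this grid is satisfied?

0/1

(1,1)Q — no occupied neighbors
(1,5)P 1/1
(2,2)Q 1/1
(2,4)P 1/2
(2,5)P 2/3
(3,2)Q 1/1
(3,4)Q 1/3
(3,5)Q 2/3
(4,1)Q 1/1
(4,3)Q 1/2
(4,4)P 0/4
(4,5)Q 2/3
(5,1)Q 3/3
(5,2)Q 2/2
(5,3)Q 4/4
(5,4)Q 3/4
(5,5)Q 2/3
(6,1)Q 1/1
(6,3)Q 2/2
(6,4)Q 2/3
(6,5)P 0/2
The smallest same-type fraction is 0/4 at (4,4), which reduces to 0/1. Any threshold above that leaves this particle unsatisfied.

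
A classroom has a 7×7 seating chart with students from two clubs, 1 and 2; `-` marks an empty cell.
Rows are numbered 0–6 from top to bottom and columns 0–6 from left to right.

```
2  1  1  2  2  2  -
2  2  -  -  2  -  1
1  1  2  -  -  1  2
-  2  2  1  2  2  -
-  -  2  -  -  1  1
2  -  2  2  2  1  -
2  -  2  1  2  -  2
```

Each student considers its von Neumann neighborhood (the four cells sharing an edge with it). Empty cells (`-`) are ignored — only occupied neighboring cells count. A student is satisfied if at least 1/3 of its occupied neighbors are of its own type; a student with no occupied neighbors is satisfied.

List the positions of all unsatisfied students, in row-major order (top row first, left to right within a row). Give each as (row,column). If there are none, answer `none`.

(1,6), (2,1), (2,5), (2,6), (3,3), (6,3)

(0,0)2 1/2 ok
(0,1)1 1/3 ok
(0,2)1 1/2 ok
(0,3)2 1/2 ok
(0,4)2 3/3 ok
(0,5)2 1/1 ok
(1,0)2 2/3 ok
(1,1)2 1/3 ok
(1,4)2 1/1 ok
(1,6)1 0/1 unhappy
(2,0)1 1/2 ok
(2,1)1 1/4 unhappy
(2,2)2 1/2 ok
(2,5)1 0/2 unhappy
(2,6)2 0/2 unhappy
(3,1)2 1/2 ok
(3,2)2 3/4 ok
(3,3)1 0/2 unhappy
(3,4)2 1/2 ok
(3,5)2 1/3 ok
(4,2)2 2/2 ok
(4,5)1 2/3 ok
(4,6)1 1/1 ok
(5,0)2 1/1 ok
(5,2)2 3/3 ok
(5,3)2 2/3 ok
(5,4)2 2/3 ok
(5,5)1 1/2 ok
(6,0)2 1/1 ok
(6,2)2 1/2 ok
(6,3)1 0/3 unhappy
(6,4)2 1/2 ok
(6,6)2 0/0 ok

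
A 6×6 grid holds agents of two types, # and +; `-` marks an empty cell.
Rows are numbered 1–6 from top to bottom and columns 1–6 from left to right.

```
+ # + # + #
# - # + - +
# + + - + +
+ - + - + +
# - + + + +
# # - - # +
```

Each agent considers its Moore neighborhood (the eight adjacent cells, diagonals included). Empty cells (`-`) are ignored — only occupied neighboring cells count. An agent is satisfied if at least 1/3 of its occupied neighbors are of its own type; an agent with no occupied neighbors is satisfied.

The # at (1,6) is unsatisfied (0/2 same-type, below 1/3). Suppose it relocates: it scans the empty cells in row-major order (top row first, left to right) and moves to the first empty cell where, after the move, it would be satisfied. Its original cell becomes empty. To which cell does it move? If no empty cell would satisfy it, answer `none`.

Vacating (1,6). Empty cells in order:
  (2,2): 4/8 same-type → satisfied — stop here.

(2,2)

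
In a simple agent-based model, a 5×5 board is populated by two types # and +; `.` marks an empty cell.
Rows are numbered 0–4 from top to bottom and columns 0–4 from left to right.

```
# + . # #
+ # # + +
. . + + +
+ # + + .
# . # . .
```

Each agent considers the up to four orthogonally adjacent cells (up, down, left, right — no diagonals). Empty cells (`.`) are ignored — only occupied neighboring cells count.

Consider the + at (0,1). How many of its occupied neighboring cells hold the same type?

0

Occupied neighbors of (0,1): (1,1)=#, (0,0)=#.
Same type (+): 0 of 2.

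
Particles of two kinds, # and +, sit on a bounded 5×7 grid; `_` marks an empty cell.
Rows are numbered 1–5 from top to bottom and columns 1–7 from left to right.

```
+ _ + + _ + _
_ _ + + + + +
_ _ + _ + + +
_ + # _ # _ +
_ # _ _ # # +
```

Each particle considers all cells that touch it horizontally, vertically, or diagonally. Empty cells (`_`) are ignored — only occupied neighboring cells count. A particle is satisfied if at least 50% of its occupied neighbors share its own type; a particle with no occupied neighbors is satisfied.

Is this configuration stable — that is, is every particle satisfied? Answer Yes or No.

No

Row 1: (1,1)+ 0/0 ok · (1,3)+ 3/3 ok · (1,4)+ 4/4 ok · (1,6)+ 3/3 ok
Row 2: (2,3)+ 4/4 ok · (2,4)+ 6/6 ok · (2,5)+ 6/6 ok · (2,6)+ 6/6 ok · (2,7)+ 4/4 ok
Row 3: (3,3)+ 3/4 ok · (3,5)+ 4/5 ok · (3,6)+ 6/7 ok · (3,7)+ 4/4 ok
Row 4: (4,2)+ 1/3 unhappy · (4,3)# 1/3 unhappy · (4,5)# 2/4 ok · (4,7)+ 3/4 ok
Row 5: (5,2)# 1/2 ok · (5,5)# 2/2 ok · (5,6)# 2/4 ok · (5,7)+ 1/2 ok
For instance (4,2) has only 1/3 same-type neighbors, below 1/2.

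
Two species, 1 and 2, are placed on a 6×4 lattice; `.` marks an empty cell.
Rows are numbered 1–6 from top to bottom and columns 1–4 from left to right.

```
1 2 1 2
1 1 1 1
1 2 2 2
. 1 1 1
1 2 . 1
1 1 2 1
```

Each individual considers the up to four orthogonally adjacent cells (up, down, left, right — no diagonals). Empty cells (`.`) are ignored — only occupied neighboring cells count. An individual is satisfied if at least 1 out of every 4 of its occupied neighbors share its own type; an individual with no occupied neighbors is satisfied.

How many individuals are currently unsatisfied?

(1,1)1 1/2 satisfied
(1,2)2 0/3 not
(1,3)1 1/3 satisfied
(1,4)2 0/2 not
(2,1)1 3/3 satisfied
(2,2)1 2/4 satisfied
(2,3)1 3/4 satisfied
(2,4)1 1/3 satisfied
(3,1)1 1/2 satisfied
(3,2)2 1/4 satisfied
(3,3)2 2/4 satisfied
(3,4)2 1/3 satisfied
(4,2)1 1/3 satisfied
(4,3)1 2/3 satisfied
(4,4)1 2/3 satisfied
(5,1)1 1/2 satisfied
(5,2)2 0/3 not
(5,4)1 2/2 satisfied
(6,1)1 2/2 satisfied
(6,2)1 1/3 satisfied
(6,3)2 0/2 not
(6,4)1 1/2 satisfied
Unsatisfied: (1,2), (1,4), (5,2), (6,3) — 4 in total.

4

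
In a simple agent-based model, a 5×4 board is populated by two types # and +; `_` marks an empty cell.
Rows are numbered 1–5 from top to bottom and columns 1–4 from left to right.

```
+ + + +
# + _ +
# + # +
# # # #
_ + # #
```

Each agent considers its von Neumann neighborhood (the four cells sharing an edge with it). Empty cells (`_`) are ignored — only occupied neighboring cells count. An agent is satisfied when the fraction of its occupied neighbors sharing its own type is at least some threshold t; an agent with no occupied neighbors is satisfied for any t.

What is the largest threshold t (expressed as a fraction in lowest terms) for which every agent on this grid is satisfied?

0/1

Row 1: (1,1)+ 1/2 · (1,2)+ 3/3 · (1,3)+ 2/2 · (1,4)+ 2/2
Row 2: (2,1)# 1/3 · (2,2)+ 2/3 · (2,4)+ 2/2
Row 3: (3,1)# 2/3 · (3,2)+ 1/4 · (3,3)# 1/3 · (3,4)+ 1/3
Row 4: (4,1)# 2/2 · (4,2)# 2/4 · (4,3)# 4/4 · (4,4)# 2/3
Row 5: (5,2)+ 0/2 · (5,3)# 2/3 · (5,4)# 2/2
The smallest same-type fraction is 0/2 at (5,2), which reduces to 0/1. Any threshold above that leaves this agent unsatisfied.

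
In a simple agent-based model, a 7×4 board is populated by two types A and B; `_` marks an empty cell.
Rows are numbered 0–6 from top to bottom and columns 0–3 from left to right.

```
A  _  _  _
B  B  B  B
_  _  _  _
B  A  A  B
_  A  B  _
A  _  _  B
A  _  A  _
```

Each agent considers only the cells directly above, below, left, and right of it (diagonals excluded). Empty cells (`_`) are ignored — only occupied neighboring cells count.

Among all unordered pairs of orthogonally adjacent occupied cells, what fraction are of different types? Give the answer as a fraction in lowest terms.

5/11

Scan each occupied cell's neighbors to the right and below so each pair is counted once.
From row 0: 1 unlike of 1 pairs (running 1/1).
From row 1: 0 unlike of 3 pairs (running 1/4).
From row 3: 3 unlike of 5 pairs (running 4/9).
From row 4: 1 unlike of 1 pairs (running 5/10).
From row 5: 0 unlike of 1 pairs (running 5/11).
Total adjacent occupied pairs: 11; unlike-type pairs: 5.
5/11 is already in lowest terms.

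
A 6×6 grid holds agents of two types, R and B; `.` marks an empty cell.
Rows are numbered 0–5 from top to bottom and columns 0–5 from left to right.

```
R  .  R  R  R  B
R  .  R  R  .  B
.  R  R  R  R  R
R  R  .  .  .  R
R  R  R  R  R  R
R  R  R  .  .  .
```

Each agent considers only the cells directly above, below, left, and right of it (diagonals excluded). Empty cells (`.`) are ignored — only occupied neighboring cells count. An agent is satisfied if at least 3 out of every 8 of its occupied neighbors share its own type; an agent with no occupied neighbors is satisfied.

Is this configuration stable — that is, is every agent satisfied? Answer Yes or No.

(0,0)R 1/1 ok
(0,2)R 2/2 ok
(0,3)R 3/3 ok
(0,4)R 1/2 ok
(0,5)B 1/2 ok
(1,0)R 1/1 ok
(1,2)R 3/3 ok
(1,3)R 3/3 ok
(1,5)B 1/2 ok
(2,1)R 2/2 ok
(2,2)R 3/3 ok
(2,3)R 3/3 ok
(2,4)R 2/2 ok
(2,5)R 2/3 ok
(3,0)R 2/2 ok
(3,1)R 3/3 ok
(3,5)R 2/2 ok
(4,0)R 3/3 ok
(4,1)R 4/4 ok
(4,2)R 3/3 ok
(4,3)R 2/2 ok
(4,4)R 2/2 ok
(4,5)R 2/2 ok
(5,0)R 2/2 ok
(5,1)R 3/3 ok
(5,2)R 2/2 ok
All meet the threshold, so the configuration is stable.

Yes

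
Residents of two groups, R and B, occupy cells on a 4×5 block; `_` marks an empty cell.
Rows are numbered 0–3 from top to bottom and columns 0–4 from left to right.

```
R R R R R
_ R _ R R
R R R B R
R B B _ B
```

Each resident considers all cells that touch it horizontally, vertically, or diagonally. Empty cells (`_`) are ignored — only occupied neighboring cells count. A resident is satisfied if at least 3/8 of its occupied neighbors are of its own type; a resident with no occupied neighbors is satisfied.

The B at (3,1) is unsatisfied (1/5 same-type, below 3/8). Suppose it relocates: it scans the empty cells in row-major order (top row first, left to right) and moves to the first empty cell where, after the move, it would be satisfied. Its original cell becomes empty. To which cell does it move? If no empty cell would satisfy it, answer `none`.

(3,3)

Vacating (3,1). Empty cells in order:
  (1,0): 0/5 same-type → still unsatisfied.
  (1,2): 1/8 same-type → still unsatisfied.
  (3,3): 3/5 same-type → satisfied — stop here.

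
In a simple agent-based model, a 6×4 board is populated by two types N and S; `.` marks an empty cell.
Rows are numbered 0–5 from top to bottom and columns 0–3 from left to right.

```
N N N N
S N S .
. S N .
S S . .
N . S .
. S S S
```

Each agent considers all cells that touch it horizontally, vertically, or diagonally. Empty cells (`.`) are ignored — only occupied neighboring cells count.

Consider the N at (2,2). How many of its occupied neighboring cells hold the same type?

1

Occupied neighbors of (2,2): (1,1)=N, (1,2)=S, (2,1)=S, (3,1)=S.
Same type (N): 1 of 4.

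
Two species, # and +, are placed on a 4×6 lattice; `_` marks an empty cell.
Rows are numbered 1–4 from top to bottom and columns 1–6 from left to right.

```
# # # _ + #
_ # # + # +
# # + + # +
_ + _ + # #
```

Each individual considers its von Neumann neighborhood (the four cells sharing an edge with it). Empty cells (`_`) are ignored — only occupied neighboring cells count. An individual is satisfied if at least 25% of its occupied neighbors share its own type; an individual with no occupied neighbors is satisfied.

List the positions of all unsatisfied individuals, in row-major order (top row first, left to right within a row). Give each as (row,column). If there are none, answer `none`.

(1,5), (1,6), (4,2)

Row 1: (1,1)# 1/1 ok · (1,2)# 3/3 ok · (1,3)# 2/2 ok · (1,5)+ 0/2 unhappy · (1,6)# 0/2 unhappy
Row 2: (2,2)# 3/3 ok · (2,3)# 2/4 ok · (2,4)+ 1/3 ok · (2,5)# 1/4 ok · (2,6)+ 1/3 ok
Row 3: (3,1)# 1/1 ok · (3,2)# 2/4 ok · (3,3)+ 1/3 ok · (3,4)+ 3/4 ok · (3,5)# 2/4 ok · (3,6)+ 1/3 ok
Row 4: (4,2)+ 0/1 unhappy · (4,4)+ 1/2 ok · (4,5)# 2/3 ok · (4,6)# 1/2 ok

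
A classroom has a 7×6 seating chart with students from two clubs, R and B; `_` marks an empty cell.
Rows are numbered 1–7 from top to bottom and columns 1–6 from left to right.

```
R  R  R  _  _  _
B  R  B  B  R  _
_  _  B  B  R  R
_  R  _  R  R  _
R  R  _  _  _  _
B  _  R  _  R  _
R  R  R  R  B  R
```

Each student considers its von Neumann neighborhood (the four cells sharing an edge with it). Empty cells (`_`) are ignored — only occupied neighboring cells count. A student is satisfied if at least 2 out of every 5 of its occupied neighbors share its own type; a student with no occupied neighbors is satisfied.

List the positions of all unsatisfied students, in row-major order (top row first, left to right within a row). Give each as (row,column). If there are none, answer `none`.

(2,1), (2,2), (6,1), (6,5), (7,5), (7,6)

(1,1)R 1/2 ✓
(1,2)R 3/3 ✓
(1,3)R 1/2 ✓
(2,1)B 0/2 ✗
(2,2)R 1/3 ✗
(2,3)B 2/4 ✓
(2,4)B 2/3 ✓
(2,5)R 1/2 ✓
(3,3)B 2/2 ✓
(3,4)B 2/4 ✓
(3,5)R 3/4 ✓
(3,6)R 1/1 ✓
(4,2)R 1/1 ✓
(4,4)R 1/2 ✓
(4,5)R 2/2 ✓
(5,1)R 1/2 ✓
(5,2)R 2/2 ✓
(6,1)B 0/2 ✗
(6,3)R 1/1 ✓
(6,5)R 0/1 ✗
(7,1)R 1/2 ✓
(7,2)R 2/2 ✓
(7,3)R 3/3 ✓
(7,4)R 1/2 ✓
(7,5)B 0/3 ✗
(7,6)R 0/1 ✗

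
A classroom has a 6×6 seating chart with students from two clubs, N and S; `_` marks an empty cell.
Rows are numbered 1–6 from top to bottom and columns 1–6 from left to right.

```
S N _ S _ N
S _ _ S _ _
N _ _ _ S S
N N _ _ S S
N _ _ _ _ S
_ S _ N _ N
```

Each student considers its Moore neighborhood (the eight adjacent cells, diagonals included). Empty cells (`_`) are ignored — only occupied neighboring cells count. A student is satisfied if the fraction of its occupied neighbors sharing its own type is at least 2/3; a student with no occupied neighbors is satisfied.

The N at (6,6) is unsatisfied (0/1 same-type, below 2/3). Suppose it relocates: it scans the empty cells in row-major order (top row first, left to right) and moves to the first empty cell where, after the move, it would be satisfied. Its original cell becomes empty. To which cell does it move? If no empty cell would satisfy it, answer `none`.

(3,2)

Vacating (6,6). Empty cells in order:
  (1,3): 1/3 same-type → still unsatisfied.
  (1,5): 1/3 same-type → still unsatisfied.
  (2,2): 2/4 same-type → still unsatisfied.
  (2,3): 1/3 same-type → still unsatisfied.
  (2,5): 1/5 same-type → still unsatisfied.
  (2,6): 1/3 same-type → still unsatisfied.
  (3,2): 3/4 same-type → satisfied — stop here.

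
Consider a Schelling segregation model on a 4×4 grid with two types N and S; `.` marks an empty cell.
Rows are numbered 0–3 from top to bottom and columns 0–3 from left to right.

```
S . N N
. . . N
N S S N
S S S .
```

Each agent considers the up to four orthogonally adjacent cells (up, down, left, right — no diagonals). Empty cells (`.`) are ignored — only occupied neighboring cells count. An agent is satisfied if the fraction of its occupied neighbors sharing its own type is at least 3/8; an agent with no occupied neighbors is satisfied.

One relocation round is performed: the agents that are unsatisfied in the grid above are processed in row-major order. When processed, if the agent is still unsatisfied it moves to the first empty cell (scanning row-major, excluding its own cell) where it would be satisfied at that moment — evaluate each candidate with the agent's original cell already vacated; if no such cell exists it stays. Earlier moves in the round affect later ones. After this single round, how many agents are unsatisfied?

Initially unsatisfied (in order): (2,0).
  (2,0) → (0,1).
Resulting grid:
S N N N
. . . N
. S S N
S S S .
Unsatisfied now: (0,0).

1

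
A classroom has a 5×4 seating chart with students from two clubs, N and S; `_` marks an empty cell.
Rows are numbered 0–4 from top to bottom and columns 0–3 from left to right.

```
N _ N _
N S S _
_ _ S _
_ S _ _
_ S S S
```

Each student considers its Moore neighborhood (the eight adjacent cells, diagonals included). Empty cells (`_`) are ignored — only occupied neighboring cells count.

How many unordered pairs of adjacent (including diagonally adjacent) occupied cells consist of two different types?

4

Scan each occupied cell's neighbors to the right and below (and the two forward diagonals) so each pair is counted once.
Row 0: N(0,0)–N(1,0)= N(0,0)–S(1,1)≠ N(0,2)–S(1,2)≠ N(0,2)–S(1,1)≠  → 3/4 unlike.
Row 1: N(1,0)–S(1,1)≠ S(1,1)–S(1,2)= S(1,1)–S(2,2)= S(1,2)–S(2,2)=  → 1/4 unlike.
Row 2: S(2,2)–S(3,1)=  → 0/1 unlike.
Row 3: S(3,1)–S(4,1)= S(3,1)–S(4,2)=  → 0/2 unlike.
Row 4: S(4,1)–S(4,2)= S(4,2)–S(4,3)=  → 0/2 unlike.
Total adjacent occupied pairs: 13; unlike-type pairs: 4.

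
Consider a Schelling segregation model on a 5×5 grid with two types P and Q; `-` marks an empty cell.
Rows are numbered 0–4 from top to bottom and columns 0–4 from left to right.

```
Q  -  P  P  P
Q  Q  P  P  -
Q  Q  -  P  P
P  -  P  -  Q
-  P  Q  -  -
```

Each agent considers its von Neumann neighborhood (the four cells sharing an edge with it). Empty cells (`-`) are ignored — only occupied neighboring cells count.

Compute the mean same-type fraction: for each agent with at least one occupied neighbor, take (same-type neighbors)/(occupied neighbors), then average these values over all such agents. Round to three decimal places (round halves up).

Row 0: (0,0)Q 1/1 · (0,2)P 2/2 · (0,3)P 3/3 · (0,4)P 1/1
Row 1: (1,0)Q 3/3 · (1,1)Q 2/3 · (1,2)P 2/3 · (1,3)P 3/3
Row 2: (2,0)Q 2/3 · (2,1)Q 2/2 · (2,3)P 2/2 · (2,4)P 1/2
Row 3: (3,0)P 0/1 · (3,2)P 0/1 · (3,4)Q 0/1
Row 4: (4,1)P 0/1 · (4,2)Q 0/2
Sum over 17 agents: 1/1 + 2/2 + 3/3 + 1/1 + 3/3 + 2/3 + 2/3 + 3/3 + 2/3 + 2/2 + 2/2 + 1/2 + 0/1 + 0/1 + 0/1 + 0/1 + 0/2 = 21/2; mean = 21/2 ÷ 17 = 21/34 = 0.617647… → 0.618.

0.618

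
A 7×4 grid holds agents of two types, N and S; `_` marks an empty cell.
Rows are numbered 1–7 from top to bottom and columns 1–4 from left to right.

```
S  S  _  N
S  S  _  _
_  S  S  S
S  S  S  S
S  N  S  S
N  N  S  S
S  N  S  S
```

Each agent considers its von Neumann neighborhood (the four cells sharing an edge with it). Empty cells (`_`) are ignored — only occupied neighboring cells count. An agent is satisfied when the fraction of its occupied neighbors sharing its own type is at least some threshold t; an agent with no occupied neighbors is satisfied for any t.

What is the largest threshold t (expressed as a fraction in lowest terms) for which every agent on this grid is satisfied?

0/1

(1,1)S 2/2
(1,2)S 2/2
(1,4)N — no occupied neighbors
(2,1)S 2/2
(2,2)S 3/3
(3,2)S 3/3
(3,3)S 3/3
(3,4)S 2/2
(4,1)S 2/2
(4,2)S 3/4
(4,3)S 4/4
(4,4)S 3/3
(5,1)S 1/3
(5,2)N 1/4
(5,3)S 3/4
(5,4)S 3/3
(6,1)N 1/3
(6,2)N 3/4
(6,3)S 3/4
(6,4)S 3/3
(7,1)S 0/2
(7,2)N 1/3
(7,3)S 2/3
(7,4)S 2/2
The smallest same-type fraction is 0/2 at (7,1), which reduces to 0/1. Any threshold above that leaves this agent unsatisfied.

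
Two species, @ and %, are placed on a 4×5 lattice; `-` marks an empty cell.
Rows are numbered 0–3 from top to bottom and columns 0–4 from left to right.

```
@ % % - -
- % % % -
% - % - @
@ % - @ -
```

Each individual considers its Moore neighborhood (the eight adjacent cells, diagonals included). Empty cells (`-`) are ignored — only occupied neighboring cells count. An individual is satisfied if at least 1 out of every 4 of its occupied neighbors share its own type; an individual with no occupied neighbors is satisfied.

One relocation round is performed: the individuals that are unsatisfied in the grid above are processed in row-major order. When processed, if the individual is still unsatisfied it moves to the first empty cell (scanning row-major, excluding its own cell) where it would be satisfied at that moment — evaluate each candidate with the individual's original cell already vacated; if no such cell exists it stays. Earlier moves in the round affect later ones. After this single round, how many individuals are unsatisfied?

Initially unsatisfied (in order): (0,0), (3,0).
  (0,0) → (1,4).
  (3,0) → (0,3).
Resulting grid:
- % % @ -
- % % % @
% - % - @
- % - @ -
All satisfied now.

0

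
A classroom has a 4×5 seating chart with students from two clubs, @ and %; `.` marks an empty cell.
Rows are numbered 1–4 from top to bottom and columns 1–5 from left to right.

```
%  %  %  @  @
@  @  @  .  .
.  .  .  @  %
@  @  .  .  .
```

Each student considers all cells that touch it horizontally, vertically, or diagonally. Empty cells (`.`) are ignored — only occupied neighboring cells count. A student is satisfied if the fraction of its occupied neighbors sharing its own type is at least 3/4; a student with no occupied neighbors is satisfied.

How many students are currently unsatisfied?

Row 1: (1,1)% 1/3 not · (1,2)% 2/5 not · (1,3)% 1/4 not · (1,4)@ 2/3 not · (1,5)@ 1/1 satisfied
Row 2: (2,1)@ 1/3 not · (2,2)@ 2/5 not · (2,3)@ 3/5 not
Row 3: (3,4)@ 1/2 not · (3,5)% 0/1 not
Row 4: (4,1)@ 1/1 satisfied · (4,2)@ 1/1 satisfied
Unsatisfied: (1,1), (1,2), (1,3), (1,4), (2,1), (2,2), (2,3), (3,4), (3,5) — 9 in total.

9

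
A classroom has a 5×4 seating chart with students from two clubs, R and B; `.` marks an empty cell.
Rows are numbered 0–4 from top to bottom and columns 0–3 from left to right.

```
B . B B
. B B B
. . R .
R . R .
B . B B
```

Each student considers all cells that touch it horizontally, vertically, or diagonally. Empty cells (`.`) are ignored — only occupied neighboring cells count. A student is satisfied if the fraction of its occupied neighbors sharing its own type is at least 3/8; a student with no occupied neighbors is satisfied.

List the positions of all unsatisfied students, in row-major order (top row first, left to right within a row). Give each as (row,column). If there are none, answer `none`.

Row 0: (0,0)B 1/1 ✓ · (0,2)B 4/4 ✓ · (0,3)B 3/3 ✓
Row 1: (1,1)B 3/4 ✓ · (1,2)B 4/5 ✓ · (1,3)B 3/4 ✓
Row 2: (2,2)R 1/4 ✗
Row 3: (3,0)R 0/1 ✗ · (3,2)R 1/3 ✗
Row 4: (4,0)B 0/1 ✗ · (4,2)B 1/2 ✓ · (4,3)B 1/2 ✓

(2,2), (3,0), (3,2), (4,0)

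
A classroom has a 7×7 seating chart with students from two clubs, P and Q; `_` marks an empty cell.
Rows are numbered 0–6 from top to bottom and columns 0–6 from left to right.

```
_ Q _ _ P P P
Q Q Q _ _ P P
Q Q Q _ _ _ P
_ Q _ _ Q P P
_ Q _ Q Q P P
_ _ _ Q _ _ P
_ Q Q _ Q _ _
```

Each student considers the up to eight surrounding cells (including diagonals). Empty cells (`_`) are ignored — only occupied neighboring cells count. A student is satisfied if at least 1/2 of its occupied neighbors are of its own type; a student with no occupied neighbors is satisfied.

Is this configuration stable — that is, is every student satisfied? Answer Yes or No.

Yes

Row 0: (0,1)Q 3/3 ok · (0,4)P 2/2 ok · (0,5)P 4/4 ok · (0,6)P 3/3 ok
Row 1: (1,0)Q 4/4 ok · (1,1)Q 6/6 ok · (1,2)Q 4/4 ok · (1,5)P 5/5 ok · (1,6)P 4/4 ok
Row 2: (2,0)Q 4/4 ok · (2,1)Q 6/6 ok · (2,2)Q 4/4 ok · (2,6)P 4/4 ok
Row 3: (3,1)Q 4/4 ok · (3,4)Q 2/4 ok · (3,5)P 4/6 ok · (3,6)P 4/4 ok
Row 4: (4,1)Q 1/1 ok · (4,3)Q 3/3 ok · (4,4)Q 3/5 ok · (4,5)P 4/6 ok · (4,6)P 4/4 ok
Row 5: (5,3)Q 4/4 ok · (5,6)P 2/2 ok
Row 6: (6,1)Q 1/1 ok · (6,2)Q 2/2 ok · (6,4)Q 1/1 ok
All meet the threshold, so the configuration is stable.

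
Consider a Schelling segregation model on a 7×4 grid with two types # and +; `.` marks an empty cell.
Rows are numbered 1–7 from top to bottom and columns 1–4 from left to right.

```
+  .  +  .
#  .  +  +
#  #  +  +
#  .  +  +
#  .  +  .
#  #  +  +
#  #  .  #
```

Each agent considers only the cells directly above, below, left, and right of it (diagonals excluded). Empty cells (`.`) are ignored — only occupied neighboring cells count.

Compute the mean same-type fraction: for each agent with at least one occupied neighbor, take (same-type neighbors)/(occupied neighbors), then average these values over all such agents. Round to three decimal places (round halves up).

Row 1: (1,1)+ 0/1 · (1,3)+ 1/1
Row 2: (2,1)# 1/2 · (2,3)+ 3/3 · (2,4)+ 2/2
Row 3: (3,1)# 3/3 · (3,2)# 1/2 · (3,3)+ 3/4 · (3,4)+ 3/3
Row 4: (4,1)# 2/2 · (4,3)+ 3/3 · (4,4)+ 2/2
Row 5: (5,1)# 2/2 · (5,3)+ 2/2
Row 6: (6,1)# 3/3 · (6,2)# 2/3 · (6,3)+ 2/3 · (6,4)+ 1/2
Row 7: (7,1)# 2/2 · (7,2)# 2/2 · (7,4)# 0/1
Sum over 21 agents: 0/1 + 1/1 + 1/2 + 3/3 + 2/2 + 3/3 + 1/2 + 3/4 + 3/3 + 2/2 + 3/3 + 2/2 + 2/2 + 2/2 + 3/3 + 2/3 + 2/3 + 1/2 + 2/2 + 2/2 + 0/1 = 199/12; mean = 199/12 ÷ 21 = 199/252 = 0.789682… → 0.790.

0.790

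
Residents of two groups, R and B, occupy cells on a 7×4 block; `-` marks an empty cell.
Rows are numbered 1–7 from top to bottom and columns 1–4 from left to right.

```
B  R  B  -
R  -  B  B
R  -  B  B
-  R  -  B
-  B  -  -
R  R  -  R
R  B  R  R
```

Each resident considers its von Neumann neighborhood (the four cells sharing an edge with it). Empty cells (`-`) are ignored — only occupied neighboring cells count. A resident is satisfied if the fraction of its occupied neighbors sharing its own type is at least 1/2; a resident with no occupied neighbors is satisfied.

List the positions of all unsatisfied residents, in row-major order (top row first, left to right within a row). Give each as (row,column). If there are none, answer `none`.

Row 1: (1,1)B 0/2 unhappy · (1,2)R 0/2 unhappy · (1,3)B 1/2 ok
Row 2: (2,1)R 1/2 ok · (2,3)B 3/3 ok · (2,4)B 2/2 ok
Row 3: (3,1)R 1/1 ok · (3,3)B 2/2 ok · (3,4)B 3/3 ok
Row 4: (4,2)R 0/1 unhappy · (4,4)B 1/1 ok
Row 5: (5,2)B 0/2 unhappy
Row 6: (6,1)R 2/2 ok · (6,2)R 1/3 unhappy · (6,4)R 1/1 ok
Row 7: (7,1)R 1/2 ok · (7,2)B 0/3 unhappy · (7,3)R 1/2 ok · (7,4)R 2/2 ok

(1,1), (1,2), (4,2), (5,2), (6,2), (7,2)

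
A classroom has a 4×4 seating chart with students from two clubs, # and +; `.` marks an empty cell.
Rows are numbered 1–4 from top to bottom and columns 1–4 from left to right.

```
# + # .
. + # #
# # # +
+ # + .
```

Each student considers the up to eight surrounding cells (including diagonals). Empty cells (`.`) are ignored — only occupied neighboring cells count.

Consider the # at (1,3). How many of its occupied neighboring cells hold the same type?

2

Occupied neighbors of (1,3): (1,2)=+, (2,2)=+, (2,3)=#, (2,4)=#.
Same type (#): 2 of 4.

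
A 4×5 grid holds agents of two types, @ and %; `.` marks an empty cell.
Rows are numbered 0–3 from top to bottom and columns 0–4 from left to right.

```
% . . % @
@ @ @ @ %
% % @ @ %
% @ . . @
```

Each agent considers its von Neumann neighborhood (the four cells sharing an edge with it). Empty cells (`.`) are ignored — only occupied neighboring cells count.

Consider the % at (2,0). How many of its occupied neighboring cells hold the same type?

Occupied neighbors of (2,0): (1,0)=@, (3,0)=%, (2,1)=%.
Same type (%): 2 of 3.

2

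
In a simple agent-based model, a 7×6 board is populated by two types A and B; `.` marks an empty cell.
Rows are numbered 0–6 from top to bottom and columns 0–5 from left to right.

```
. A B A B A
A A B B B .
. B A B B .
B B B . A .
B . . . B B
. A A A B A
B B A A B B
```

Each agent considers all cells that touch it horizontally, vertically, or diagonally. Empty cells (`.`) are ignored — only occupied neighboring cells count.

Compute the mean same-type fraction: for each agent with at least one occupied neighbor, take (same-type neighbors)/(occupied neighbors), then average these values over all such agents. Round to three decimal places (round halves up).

(0,1)A 2/4
(0,2)B 2/5
(0,3)A 0/5
(0,4)B 2/4
(0,5)A 0/2
(1,0)A 2/3
(1,1)A 3/6
(1,2)B 4/8
(1,3)B 6/8
(1,4)B 4/6
(2,1)B 4/7
(2,2)A 1/7
(2,3)B 5/7
(2,4)B 3/4
(3,0)B 3/3
(3,1)B 4/5
(3,2)B 3/4
(3,4)A 0/4
(4,0)B 2/3
(4,4)B 2/5
(4,5)B 2/4
(5,1)A 2/5
(5,2)A 4/5
(5,3)A 3/6
(5,4)B 4/7
(5,5)A 0/5
(6,0)B 1/2
(6,1)B 1/4
(6,2)A 4/5
(6,3)A 3/5
(6,4)B 2/5
(6,5)B 2/3
Sum over 32 agents: 2/4 + 2/5 + 0/5 + 2/4 + 0/2 + 2/3 + 3/6 + 4/8 + 6/8 + 4/6 + 4/7 + 1/7 + 5/7 + 3/4 + 3/3 + 4/5 + 3/4 + 0/4 + 2/3 + 2/5 + 2/4 + 2/5 + 4/5 + 3/6 + 4/7 + 0/5 + 1/2 + 1/4 + 4/5 + 3/5 + 2/5 + 2/3 = 244/15; mean = 244/15 ÷ 32 = 61/120 = 0.508333… → 0.508.

0.508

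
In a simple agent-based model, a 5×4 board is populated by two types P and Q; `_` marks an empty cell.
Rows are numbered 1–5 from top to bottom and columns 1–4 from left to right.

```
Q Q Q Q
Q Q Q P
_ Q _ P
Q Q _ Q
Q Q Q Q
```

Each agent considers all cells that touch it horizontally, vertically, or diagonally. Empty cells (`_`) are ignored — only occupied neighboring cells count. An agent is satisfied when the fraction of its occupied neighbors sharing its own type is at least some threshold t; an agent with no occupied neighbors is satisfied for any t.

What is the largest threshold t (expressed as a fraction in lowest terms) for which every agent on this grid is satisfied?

1/4

Row 1: (1,1)Q 3/3 · (1,2)Q 5/5 · (1,3)Q 4/5 · (1,4)Q 2/3
Row 2: (2,1)Q 4/4 · (2,2)Q 6/6 · (2,3)Q 5/7 · (2,4)P 1/4
Row 3: (3,2)Q 5/5 · (3,4)P 1/3
Row 4: (4,1)Q 4/4 · (4,2)Q 5/5 · (4,4)Q 2/3
Row 5: (5,1)Q 3/3 · (5,2)Q 4/4 · (5,3)Q 4/4 · (5,4)Q 2/2
The smallest same-type fraction is 1/4 at (2,4), which reduces to 1/4. Any threshold above that leaves this agent unsatisfied.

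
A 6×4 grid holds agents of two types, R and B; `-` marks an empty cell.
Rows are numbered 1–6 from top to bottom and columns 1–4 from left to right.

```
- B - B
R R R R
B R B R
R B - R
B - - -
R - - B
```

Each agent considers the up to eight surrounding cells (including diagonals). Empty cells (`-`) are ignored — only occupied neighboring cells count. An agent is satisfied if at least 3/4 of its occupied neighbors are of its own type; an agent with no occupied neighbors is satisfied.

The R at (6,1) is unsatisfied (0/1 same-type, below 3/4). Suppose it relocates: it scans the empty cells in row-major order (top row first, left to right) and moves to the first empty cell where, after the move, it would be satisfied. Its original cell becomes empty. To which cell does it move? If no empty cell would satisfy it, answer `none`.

none

Vacating (6,1). Empty cells in order:
  (1,1): 2/3 same-type → still unsatisfied.
  (1,3): 3/5 same-type → still unsatisfied.
  (4,3): 3/5 same-type → still unsatisfied.
  (5,2): 1/3 same-type → still unsatisfied.
  (5,3): 1/3 same-type → still unsatisfied.
  (5,4): 1/2 same-type → still unsatisfied.
  (6,2): 0/1 same-type → still unsatisfied.
  (6,3): 0/1 same-type → still unsatisfied.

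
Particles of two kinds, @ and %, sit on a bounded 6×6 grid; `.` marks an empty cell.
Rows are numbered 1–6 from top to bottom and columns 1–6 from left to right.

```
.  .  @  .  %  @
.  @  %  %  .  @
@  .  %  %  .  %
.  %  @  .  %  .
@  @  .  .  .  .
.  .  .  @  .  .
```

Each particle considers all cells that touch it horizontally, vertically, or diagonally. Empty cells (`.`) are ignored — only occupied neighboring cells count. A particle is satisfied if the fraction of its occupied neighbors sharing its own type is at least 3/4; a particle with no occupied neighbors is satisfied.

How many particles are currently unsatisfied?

Row 1: (1,3)@ 1/3 ✗ · (1,5)% 1/3 ✗ · (1,6)@ 1/2 ✗
Row 2: (2,2)@ 2/4 ✗ · (2,3)% 3/5 ✗ · (2,4)% 4/5 ✓ · (2,6)@ 1/3 ✗
Row 3: (3,1)@ 1/2 ✗ · (3,3)% 4/6 ✗ · (3,4)% 4/5 ✓ · (3,6)% 1/2 ✗
Row 4: (4,2)% 1/5 ✗ · (4,3)@ 1/4 ✗ · (4,5)% 2/2 ✓
Row 5: (5,1)@ 1/2 ✗ · (5,2)@ 2/3 ✗
Row 6: (6,4)@ 0/0 ✓
Unsatisfied: (1,3), (1,5), (1,6), (2,2), (2,3), (2,6), (3,1), (3,3), (3,6), (4,2), (4,3), (5,1), (5,2) — 13 in total.

13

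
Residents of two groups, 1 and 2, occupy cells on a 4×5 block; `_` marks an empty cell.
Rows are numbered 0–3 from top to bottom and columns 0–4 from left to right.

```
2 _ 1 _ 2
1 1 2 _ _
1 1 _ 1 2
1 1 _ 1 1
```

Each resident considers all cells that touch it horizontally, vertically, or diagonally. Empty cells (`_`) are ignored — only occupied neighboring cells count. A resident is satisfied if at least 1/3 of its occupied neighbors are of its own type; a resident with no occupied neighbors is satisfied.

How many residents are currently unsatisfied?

3

Row 0: (0,0)2 0/2 ✗ · (0,2)1 1/2 ✓ · (0,4)2 0/0 ✓
Row 1: (1,0)1 3/4 ✓ · (1,1)1 4/6 ✓ · (1,2)2 0/4 ✗
Row 2: (2,0)1 5/5 ✓ · (2,1)1 5/6 ✓ · (2,3)1 2/4 ✓ · (2,4)2 0/3 ✗
Row 3: (3,0)1 3/3 ✓ · (3,1)1 3/3 ✓ · (3,3)1 2/3 ✓ · (3,4)1 2/3 ✓
Unsatisfied: (0,0), (1,2), (2,4) — 3 in total.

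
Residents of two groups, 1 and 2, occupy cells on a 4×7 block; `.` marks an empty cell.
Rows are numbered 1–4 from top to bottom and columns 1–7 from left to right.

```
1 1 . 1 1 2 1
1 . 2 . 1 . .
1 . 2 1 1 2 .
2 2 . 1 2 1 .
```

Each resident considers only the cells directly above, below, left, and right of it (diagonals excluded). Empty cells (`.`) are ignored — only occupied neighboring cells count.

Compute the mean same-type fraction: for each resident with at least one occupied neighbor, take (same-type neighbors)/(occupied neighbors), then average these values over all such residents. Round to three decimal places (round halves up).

Row 1: (1,1)1 2/2 · (1,2)1 1/1 · (1,4)1 1/1 · (1,5)1 2/3 · (1,6)2 0/2 · (1,7)1 0/1
Row 2: (2,1)1 2/2 · (2,3)2 1/1 · (2,5)1 2/2
Row 3: (3,1)1 1/2 · (3,3)2 1/2 · (3,4)1 2/3 · (3,5)1 2/4 · (3,6)2 0/2
Row 4: (4,1)2 1/2 · (4,2)2 1/1 · (4,4)1 1/2 · (4,5)2 0/3 · (4,6)1 0/2
Sum over 19 residents: 2/2 + 1/1 + 1/1 + 2/3 + 0/2 + 0/1 + 2/2 + 1/1 + 2/2 + 1/2 + 1/2 + 2/3 + 2/4 + 0/2 + 1/2 + 1/1 + 1/2 + 0/3 + 0/2 = 65/6; mean = 65/6 ÷ 19 = 65/114 = 0.570175… → 0.570.

0.570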